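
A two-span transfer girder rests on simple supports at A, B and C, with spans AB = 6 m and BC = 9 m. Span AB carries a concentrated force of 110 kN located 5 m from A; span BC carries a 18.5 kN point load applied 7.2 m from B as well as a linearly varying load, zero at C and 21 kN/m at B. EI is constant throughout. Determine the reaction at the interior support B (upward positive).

Release continuity at B by inserting a hinge; the redundant is the internal moment M_B. The primary structure is two simply-supported spans AB and BC.
End slopes at the hinge B, treating each span as simply supported:
  span AB: point load 110 at a = 5: Pab(L + a)/(6LEI) = 168.1/EI
  span BC: point load 18.5 at a = 7.2: Pab(L + b)/(6LEI) = 47.95/EI
  span BC: triangular load, peak 21: w₀L³/(45EI) = 340.2/EI
  relative rotation θ_0 = (168.1 + 388.2)/EI = 556.2/EI
A unit hogging moment at B produces rotation L₁/(3EI) + L₂/(3EI) = 5/EI.
Slope continuity at B: θ_0 = M_B·5/EI, so M_B = 556.2/5 = 111.2 kN·m (hogging).
Span AB, ΣM about A with M_B applied at B: R_B^{AB}·6 = 550 + 111.2, so R_B^{AB} = 110.2 kN and R_A = 110 − 110.2 = -0.2069 kN.
Span BC, ΣM about C: R_B^{BC}·9 = 600.3 + 111.2, so R_B^{BC} = 79.06 kN and R_C = 113 − 79.06 = 33.94 kN.
R_B = 110.2 + 79.06 = 189.3 kN.

R_B = 189.3 kN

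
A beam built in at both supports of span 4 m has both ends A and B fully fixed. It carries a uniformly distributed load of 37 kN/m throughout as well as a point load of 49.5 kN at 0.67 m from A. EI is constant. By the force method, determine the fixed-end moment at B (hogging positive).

M_B = 53.96 kN·m

Release both end moments; the primary structure is a simply-supported span AB with redundants M_A and M_B.
End rotations of the released simple span under the applied load (×1/EI):
  at A: UDL 37: wL³/(24EI) = 98.67/EI
  at B: UDL 37: wL³/(24EI) = 98.67/EI
  at A: point load 49.5 at a = 0.67: Pab(L + b)/(6LEI) = 33.73/EI
  at B: point load 49.5 at a = 0.67: Pab(L + a)/(6LEI) = 21.49/EI
  θ_A0 = 132.4/EI,  θ_B0 = 120.2/EI
Flexibility coefficients: a unit moment at one end gives L/(3EI) there and L/(6EI) at the far end, so f₁₁ = f₂₂ = 1.333/EI and f₁₂ = f₂₁ = 0.6667/EI.
Compatibility — zero rotation at each built-in end:
  1.333 M_A + 0.6667 M_B = 132.4
  0.6667 M_A + 1.333 M_B = 120.2
Solving the pair gives M_A = 72.32 kN·m and M_B = 53.96 kN·m (hogging).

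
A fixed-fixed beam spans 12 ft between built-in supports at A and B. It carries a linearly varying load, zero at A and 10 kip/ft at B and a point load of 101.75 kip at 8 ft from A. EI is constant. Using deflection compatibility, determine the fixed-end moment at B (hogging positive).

M_B = 252.9 kip·ft

Release both end moments; the primary structure is a simply-supported span AB with redundants M_A and M_B.
Simple-span end rotations at A and B under the given loads:
  at A: triangular load, peak 10: 7w₀L³/(360EI) = 336/EI
  at B: triangular load, peak 10: w₀L³/(45EI) = 384/EI
  at A: point load 101.75 at a = 8: Pab(L + b)/(6LEI) = 723.6/EI
  at B: point load 101.75 at a = 8: Pab(L + a)/(6LEI) = 904.4/EI
  θ_A0 = 1060/EI,  θ_B0 = 1288/EI
Flexibility coefficients: a unit moment at one end gives L/(3EI) there and L/(6EI) at the far end, so f₁₁ = f₂₂ = 4/EI and f₁₂ = f₂₁ = 2/EI.
Compatibility — zero rotation at each built-in end:
  4 M_A + 2 M_B = 1060
  2 M_A + 4 M_B = 1288
Solving the pair gives M_A = 138.4 kip·ft and M_B = 252.9 kip·ft (hogging).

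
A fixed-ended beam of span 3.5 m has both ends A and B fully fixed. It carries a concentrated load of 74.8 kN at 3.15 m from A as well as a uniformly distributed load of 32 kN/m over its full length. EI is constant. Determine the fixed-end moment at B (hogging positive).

Release both end moments; the primary structure is a simply-supported span AB with redundants M_A and M_B.
Simple-span end rotations at A and B under the given loads:
  at A: point load 74.8 at a = 3.15: Pab(L + b)/(6LEI) = 15.12/EI
  at B: point load 74.8 at a = 3.15: Pab(L + a)/(6LEI) = 26.11/EI
  at A: UDL 32: wL³/(24EI) = 57.17/EI
  at B: UDL 32: wL³/(24EI) = 57.17/EI
  θ_A0 = 72.29/EI,  θ_B0 = 83.28/EI
Flexibility coefficients: a unit moment at one end gives L/(3EI) there and L/(6EI) at the far end, so f₁₁ = f₂₂ = 1.167/EI and f₁₂ = f₂₁ = 0.5833/EI.
Compatibility — zero rotation at each built-in end:
  1.167 M_A + 0.5833 M_B = 72.29
  0.5833 M_A + 1.167 M_B = 83.28
Solving the pair gives M_A = 35.02 kN·m and M_B = 53.87 kN·m (hogging).

M_B = 53.87 kN·m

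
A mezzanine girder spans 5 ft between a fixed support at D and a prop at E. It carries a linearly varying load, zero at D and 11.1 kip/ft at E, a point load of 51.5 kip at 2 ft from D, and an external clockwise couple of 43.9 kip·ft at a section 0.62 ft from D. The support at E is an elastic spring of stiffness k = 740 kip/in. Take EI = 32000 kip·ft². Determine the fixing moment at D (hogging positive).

Choose R_E as the redundant. The primary structure is the cantilever fixed at D.
Deflection at E on the released cantilever, summing each load's contribution:
  triangular load, peak 11.1 at the free end: 11w₀L⁴/(120EI) = 635.9/EI
  point load 51.5 at a = 2: Pa²(3L − a)/(6EI) = 446.3/EI
  clockwise couple 43.9 at a = 0.62: M₀a(2L − a)/(2EI) = 127.7/EI
  δ_0 = 1210/EI
Flexibility coefficient — unit upward force at E: δ_{EE} = L³/(3EI) = 41.67/EI.
With EI = 32000 kip·ft²: δ_0 = 0.03781 ft and δ_{EE} = 0.001302 ft/kip.
Compatibility — the spring shortens by R_E/k under the reaction it provides: δ_0 − R_E·δ_{EE} = R_E/k. With 1/k = 1/(740×12) ft/kip = 0.000113 ft/kip, R_E = δ_0 / (δ_{EE} + 1/k) = 0.03781 / (0.001302 + 0.000113) = 26.73 kip.
Moment equilibrium about D: M_D = Σ(load moments about D) − R_E·L = 239.4 − 26.73×5 = 105.8 kip·ft.

M_D = 105.8 kip·ft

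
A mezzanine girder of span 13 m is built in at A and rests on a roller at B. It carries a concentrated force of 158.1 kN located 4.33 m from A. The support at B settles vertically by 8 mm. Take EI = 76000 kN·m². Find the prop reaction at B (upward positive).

Take the reaction at B as the redundant and release it; the primary structure is a cantilever fixed at A.
Downward deflection at the released point B due to the loads:
  point load 158.1 at a = 4.33: Pa²(3L − a)/(6EI) = 17128/EI
Flexibility coefficient — unit upward force at B: δ_{BB} = L³/(3EI) = 732.3/EI.
With EI = 76000 kN·m²: δ_0 = 0.22537 m and δ_{BB} = 0.009636 m/kN.
Compatibility — the beam at B must follow the support down by 0.008 m: δ_0 − R_B·δ_{BB} = 0.008, so R_B = (0.22537 − 0.008)/0.009636 = 22.56 kN.

R_B = 22.56 kN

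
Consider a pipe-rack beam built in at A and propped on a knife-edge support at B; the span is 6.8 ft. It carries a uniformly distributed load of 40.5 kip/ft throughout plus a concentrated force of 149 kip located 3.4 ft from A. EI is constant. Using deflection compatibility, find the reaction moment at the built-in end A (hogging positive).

M_A = 424.1 kip·ft

Choose R_B as the redundant. The primary structure is the cantilever fixed at A.
Downward deflection at the released point B due to the loads:
  UDL 40.5: wL⁴/(8EI) = 10824/EI
  point load 149 at a = 3.4: Pa²(3L − a)/(6EI) = 4880/EI
  δ_0 = 15705/EI
Flexibility coefficient — unit upward force at B: δ_{BB} = L³/(3EI) = 104.8/EI.
Compatibility at B: δ_0 − R_B·δ_{BB} = 0, so R_B = 15705/104.8 = 149.8 kip.
Moment equilibrium about A: M_A = Σ(load moments about A) − R_B·L = 1443 − 149.8×6.8 = 424.1 kip·ft.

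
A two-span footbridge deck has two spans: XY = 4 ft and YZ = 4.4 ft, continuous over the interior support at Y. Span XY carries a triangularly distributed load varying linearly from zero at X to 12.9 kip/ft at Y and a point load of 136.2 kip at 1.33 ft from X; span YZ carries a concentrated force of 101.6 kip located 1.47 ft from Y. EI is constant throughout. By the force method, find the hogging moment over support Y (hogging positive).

Take M_Y as the redundant. Released structure: two simple spans XY and YZ with a hinge at Y.
Rotations at Y on the released spans (each span's end-slope, ×1/EI):
  span XY: triangular load, peak 12.9: w₀L³/(45EI) = 18.35/EI
  span XY: point load 136.2 at a = 1.33: Pab(L + a)/(6LEI) = 107.4/EI
  span YZ: point load 101.6 at a = 1.47: Pab(L + b)/(6LEI) = 121.5/EI
  relative rotation θ_0 = (125.8 + 121.5)/EI = 247.3/EI
A unit hogging moment at Y produces rotation L₁/(3EI) + L₂/(3EI) = 2.8/EI.
Slope continuity at Y: θ_0 = M_Y·2.8/EI, so M_Y = 247.3/2.8 = 88.31 kip·ft (hogging).

M_Y = 88.31 kip·ft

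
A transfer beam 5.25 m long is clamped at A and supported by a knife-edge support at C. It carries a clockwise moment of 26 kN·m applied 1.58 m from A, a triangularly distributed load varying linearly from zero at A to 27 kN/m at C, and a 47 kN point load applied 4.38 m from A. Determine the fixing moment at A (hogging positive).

Remove the prop at C; the released (primary) structure is a cantilever built in at A.
Downward deflection at the released point C due to the loads:
  clockwise couple 26 at a = 1.58: M₀a(2L − a)/(2EI) = 183.2/EI
  triangular load, peak 27 at the free end: 11w₀L⁴/(120EI) = 1880/EI
  point load 47 at a = 4.38: Pa²(3L − a)/(6EI) = 1709/EI
  δ_0 = 3772/EI
Flexibility coefficient — unit upward force at C: δ_{CC} = L³/(3EI) = 48.23/EI.
The prop prevents deflection at C: R_C = δ_0/δ_{CC} = 3772/48.23 = 78.2 kN.
Moment equilibrium about A: M_A = Σ(load moments about A) − R_C·L = 479.9 − 78.2×5.25 = 69.35 kN·m.

M_A = 69.35 kN·m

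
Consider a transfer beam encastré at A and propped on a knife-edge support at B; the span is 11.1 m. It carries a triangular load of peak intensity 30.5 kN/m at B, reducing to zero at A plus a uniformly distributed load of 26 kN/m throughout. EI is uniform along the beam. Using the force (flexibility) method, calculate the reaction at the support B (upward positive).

R_B = 201.3 kN

Remove the prop at B; the released (primary) structure is a cantilever built in at A.
Free-end deflection of the primary structure under the applied loading (downward +):
  triangular load, peak 30.5 at the free end: 11w₀L⁴/(120EI) = 42443/EI
  UDL 26: wL⁴/(8EI) = 49337/EI
  δ_0 = 91780/EI
Tip deflection under a unit load at B: L³/(3EI) = 455.9/EI.
Compatibility at B: δ_0 − R_B·δ_{BB} = 0, so R_B = 91780/455.9 = 201.3 kN.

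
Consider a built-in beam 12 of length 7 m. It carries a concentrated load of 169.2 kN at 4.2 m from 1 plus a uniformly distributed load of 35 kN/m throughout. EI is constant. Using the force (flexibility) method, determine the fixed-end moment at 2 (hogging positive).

M_2 = 313.5 kN·m

Take the two fixed-end moments M_1, M_2 as redundants; the released structure is the simple span 12.
Simple-span end rotations at 1 and 2 under the given loads:
  at 1: point load 169.2 at a = 4.2: Pab(L + b)/(6LEI) = 464.3/EI
  at 2: point load 169.2 at a = 4.2: Pab(L + a)/(6LEI) = 530.6/EI
  at 1: UDL 35: wL³/(24EI) = 500.2/EI
  at 2: UDL 35: wL³/(24EI) = 500.2/EI
  θ_10 = 964.5/EI,  θ_20 = 1031/EI
Flexibility coefficients: a unit moment at one end gives L/(3EI) there and L/(6EI) at the far end, so f₁₁ = f₂₂ = 2.333/EI and f₁₂ = f₂₁ = 1.167/EI.
Compatibility — zero rotation at each built-in end:
  2.333 M_1 + 1.167 M_2 = 964.5
  1.167 M_1 + 2.333 M_2 = 1031
Solving the pair gives M_1 = 256.6 kN·m and M_2 = 313.5 kN·m (hogging).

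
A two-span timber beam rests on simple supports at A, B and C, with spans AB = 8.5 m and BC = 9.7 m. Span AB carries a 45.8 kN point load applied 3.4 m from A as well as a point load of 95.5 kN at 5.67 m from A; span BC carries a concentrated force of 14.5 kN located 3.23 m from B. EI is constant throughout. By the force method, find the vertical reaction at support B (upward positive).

Release continuity at B by inserting a hinge; the redundant is the internal moment M_B. The primary structure is two simply-supported spans AB and BC.
Rotations at B on the released spans (each span's end-slope, ×1/EI):
  span AB: point load 45.8 at a = 3.4: Pab(L + a)/(6LEI) = 185.3/EI
  span AB: point load 95.5 at a = 5.67: Pab(L + a)/(6LEI) = 425.8/EI
  span BC: point load 14.5 at a = 3.23: Pab(L + b)/(6LEI) = 84.19/EI
  relative rotation θ_0 = (611.1 + 84.19)/EI = 695.3/EI
A unit hogging moment at B produces rotation L₁/(3EI) + L₂/(3EI) = 6.067/EI.
Compatibility: M_B·(L₁+L₂)/(3EI) = θ_0, giving M_B = 114.6 kN·m (hogging).
Span AB, ΣM about A with M_B applied at B: R_B^{AB}·8.5 = 697.2 + 114.6, so R_B^{AB} = 95.51 kN and R_A = 141.3 − 95.51 = 45.79 kN.
Span BC, ΣM about C: R_B^{BC}·9.7 = 93.81 + 114.6, so R_B^{BC} = 21.49 kN and R_C = 14.5 − 21.49 = -6.987 kN.
R_B = 95.51 + 21.49 = 117 kN.

R_B = 117 kN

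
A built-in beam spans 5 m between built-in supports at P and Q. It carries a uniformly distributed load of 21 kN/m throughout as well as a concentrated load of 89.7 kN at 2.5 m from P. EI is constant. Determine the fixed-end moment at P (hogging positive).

Release both end moments; the primary structure is a simply-supported span PQ with redundants M_P and M_Q.
End rotations of the released simple span under the applied load (×1/EI):
  at P: UDL 21: wL³/(24EI) = 109.4/EI
  at Q: UDL 21: wL³/(24EI) = 109.4/EI
  at P: point load 89.7 at a = 2.5: Pab(L + b)/(6LEI) = 140.2/EI
  at Q: point load 89.7 at a = 2.5: Pab(L + a)/(6LEI) = 140.2/EI
  θ_P0 = 249.5/EI,  θ_Q0 = 249.5/EI
Flexibility coefficients: a unit moment at one end gives L/(3EI) there and L/(6EI) at the far end, so f₁₁ = f₂₂ = 1.667/EI and f₁₂ = f₂₁ = 0.8333/EI.
Compatibility — zero rotation at each built-in end:
  1.667 M_P + 0.8333 M_Q = 249.5
  0.8333 M_P + 1.667 M_Q = 249.5
Solving the pair gives M_P = 99.81 kN·m and M_Q = 99.81 kN·m (hogging).

M_P = 99.81 kN·m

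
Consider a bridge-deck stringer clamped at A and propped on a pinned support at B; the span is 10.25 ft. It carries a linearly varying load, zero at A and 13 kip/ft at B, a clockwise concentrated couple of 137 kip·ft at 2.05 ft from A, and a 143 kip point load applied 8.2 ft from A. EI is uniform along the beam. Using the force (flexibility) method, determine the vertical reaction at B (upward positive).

R_B = 144.5 kip

Release the roller at B. Primary structure: cantilever fixed at A.
Primary-structure tip deflection at B by superposition:
  triangular load, peak 13 at the free end: 11w₀L⁴/(120EI) = 13154/EI
  clockwise couple 137 at a = 2.05: M₀a(2L − a)/(2EI) = 2591/EI
  point load 143 at a = 8.2: Pa²(3L − a)/(6EI) = 36138/EI
  δ_0 = 51882/EI
Tip deflection under a unit load at B: L³/(3EI) = 359/EI.
Compatibility at B: δ_0 − R_B·δ_{BB} = 0, so R_B = 51882/359 = 144.5 kip.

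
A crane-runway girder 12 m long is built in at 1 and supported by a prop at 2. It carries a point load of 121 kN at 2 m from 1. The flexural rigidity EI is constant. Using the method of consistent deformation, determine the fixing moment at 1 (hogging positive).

Release the roller at 2. Primary structure: cantilever fixed at 1.
Downward deflection at the released point 2 due to the loads:
  point load 121 at a = 2: Pa²(3L − a)/(6EI) = 2743/EI
Flexibility coefficient — unit upward force at 2: δ_{22} = L³/(3EI) = 576/EI.
The prop prevents deflection at 2: R_2 = δ_0/δ_{22} = 2743/576 = 4.762 kN.
Moment equilibrium about 1: M_1 = Σ(load moments about 1) − R_2·L = 242 − 4.762×12 = 184.9 kN·m.

M_1 = 184.9 kN·m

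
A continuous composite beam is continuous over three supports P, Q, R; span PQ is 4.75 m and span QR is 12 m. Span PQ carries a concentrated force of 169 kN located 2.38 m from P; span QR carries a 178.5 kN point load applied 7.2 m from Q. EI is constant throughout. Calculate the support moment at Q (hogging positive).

M_Q = 300.5 kN·m

Release continuity at Q by inserting a hinge; the redundant is the internal moment M_Q. The primary structure is two simply-supported spans PQ and QR.
Rotations at Q on the released spans (each span's end-slope, ×1/EI):
  span PQ: point load 169 at a = 2.38: Pab(L + a)/(6LEI) = 238.5/EI
  span QR: point load 178.5 at a = 7.2: Pab(L + b)/(6LEI) = 1439/EI
  relative rotation θ_0 = (238.5 + 1439)/EI = 1678/EI
A unit hogging moment at Q produces rotation L₁/(3EI) + L₂/(3EI) = 5.583/EI.
Compatibility: M_Q·(L₁+L₂)/(3EI) = θ_0, giving M_Q = 300.5 kN·m (hogging).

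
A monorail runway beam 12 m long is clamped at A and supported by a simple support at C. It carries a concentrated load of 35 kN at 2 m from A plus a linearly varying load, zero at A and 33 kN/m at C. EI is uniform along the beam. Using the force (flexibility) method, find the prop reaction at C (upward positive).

Remove the prop at C; the released (primary) structure is a cantilever built in at A.
Free-end deflection of the primary structure under the applied loading (downward +):
  point load 35 at a = 2: Pa²(3L − a)/(6EI) = 793.3/EI
  triangular load, peak 33 at the free end: 11w₀L⁴/(120EI) = 62726/EI
  δ_0 = 63520/EI
Tip deflection under a unit load at C: L³/(3EI) = 576/EI.
The prop prevents deflection at C: R_C = δ_0/δ_{CC} = 63520/576 = 110.3 kN.

R_C = 110.3 kN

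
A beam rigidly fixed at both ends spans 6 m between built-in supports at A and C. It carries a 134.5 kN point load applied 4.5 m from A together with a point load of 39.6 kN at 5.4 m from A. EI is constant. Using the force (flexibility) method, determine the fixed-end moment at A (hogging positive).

M_A = 39.97 kN·m

Release both end moments; the primary structure is a simply-supported span AC with redundants M_A and M_C.
End rotations of the released simple span under the applied load (×1/EI):
  at A: point load 134.5 at a = 4.5: Pab(L + b)/(6LEI) = 189.1/EI
  at C: point load 134.5 at a = 4.5: Pab(L + a)/(6LEI) = 264.8/EI
  at A: point load 39.6 at a = 5.4: Pab(L + b)/(6LEI) = 23.52/EI
  at C: point load 39.6 at a = 5.4: Pab(L + a)/(6LEI) = 40.63/EI
  θ_A0 = 212.7/EI,  θ_C0 = 305.4/EI
Flexibility coefficients: a unit moment at one end gives L/(3EI) there and L/(6EI) at the far end, so f₁₁ = f₂₂ = 2/EI and f₁₂ = f₂₁ = 1/EI.
Compatibility — zero rotation at each built-in end:
  2 M_A + 1 M_C = 212.7
  1 M_A + 2 M_C = 305.4
Solving the pair gives M_A = 39.97 kN·m and M_C = 132.7 kN·m (hogging).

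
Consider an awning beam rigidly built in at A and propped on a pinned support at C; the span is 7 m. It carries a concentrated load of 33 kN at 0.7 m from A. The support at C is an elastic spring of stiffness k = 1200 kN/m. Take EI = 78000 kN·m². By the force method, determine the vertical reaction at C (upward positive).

R_C = 0.3051 kN

Remove the prop at C; the released (primary) structure is a cantilever built in at A.
Downward deflection at the released point C due to the loads:
  point load 33 at a = 0.7: Pa²(3L − a)/(6EI) = 54.71/EI
Tip deflection under a unit load at C: L³/(3EI) = 114.3/EI.
With EI = 78000 kN·m²: δ_0 = 0.000701 m and δ_{CC} = 0.001466 m/kN.
Compatibility — the spring shortens by R_C/k under the reaction it provides: δ_0 − R_C·δ_{CC} = R_C/k. With 1/k = 0.000833 m/kN, R_C = δ_0 / (δ_{CC} + 1/k) = 0.000701 / (0.001466 + 0.000833) = 0.3051 kN.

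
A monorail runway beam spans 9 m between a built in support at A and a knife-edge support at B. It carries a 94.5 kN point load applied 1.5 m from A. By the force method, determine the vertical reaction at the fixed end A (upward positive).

Take the reaction at B as the redundant and release it; the primary structure is a cantilever fixed at A.
Primary-structure tip deflection at B by superposition:
  point load 94.5 at a = 1.5: Pa²(3L − a)/(6EI) = 903.7/EI
Flexibility coefficient — unit upward force at B: δ_{BB} = L³/(3EI) = 243/EI.
Compatibility at B: δ_0 − R_B·δ_{BB} = 0, so R_B = 903.7/243 = 3.719 kN.
Vertical equilibrium: R_A = ΣP − R_B = 94.5 − 3.719 = 90.78 kN.

R_A = 90.78 kN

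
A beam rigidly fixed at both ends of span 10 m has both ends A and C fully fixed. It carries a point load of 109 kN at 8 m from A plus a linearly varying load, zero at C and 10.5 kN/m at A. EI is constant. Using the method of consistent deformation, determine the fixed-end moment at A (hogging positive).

M_A = 87.38 kN·m

Release both end moments; the primary structure is a simply-supported span AC with redundants M_A and M_C.
End rotations of the released simple span under the applied load (×1/EI):
  at A: point load 109 at a = 8: Pab(L + b)/(6LEI) = 348.8/EI
  at C: point load 109 at a = 8: Pab(L + a)/(6LEI) = 523.2/EI
  at A: triangular load, peak 10.5: w₀L³/(45EI) = 233.3/EI
  at C: triangular load, peak 10.5: 7w₀L³/(360EI) = 204.2/EI
  θ_A0 = 582.1/EI,  θ_C0 = 727.4/EI
Flexibility coefficients: a unit moment at one end gives L/(3EI) there and L/(6EI) at the far end, so f₁₁ = f₂₂ = 3.333/EI and f₁₂ = f₂₁ = 1.667/EI.
Compatibility — zero rotation at each built-in end:
  3.333 M_A + 1.667 M_C = 582.1
  1.667 M_A + 3.333 M_C = 727.4
Solving the pair gives M_A = 87.38 kN·m and M_C = 174.5 kN·m (hogging).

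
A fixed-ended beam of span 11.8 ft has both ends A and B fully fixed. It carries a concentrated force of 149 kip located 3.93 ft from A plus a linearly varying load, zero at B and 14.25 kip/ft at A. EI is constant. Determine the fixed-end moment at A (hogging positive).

M_A = 359.7 kip·ft

Release both end moments; the primary structure is a simply-supported span AB with redundants M_A and M_B.
On the primary (simply-supported) span, the end slopes from the loading are:
  at A: point load 149 at a = 3.93: Pab(L + b)/(6LEI) = 1280/EI
  at B: point load 149 at a = 3.93: Pab(L + a)/(6LEI) = 1024/EI
  at A: triangular load, peak 14.25: w₀L³/(45EI) = 520.3/EI
  at B: triangular load, peak 14.25: 7w₀L³/(360EI) = 455.3/EI
  θ_A0 = 1801/EI,  θ_B0 = 1479/EI
Flexibility coefficients: a unit moment at one end gives L/(3EI) there and L/(6EI) at the far end, so f₁₁ = f₂₂ = 3.933/EI and f₁₂ = f₂₁ = 1.967/EI.
Compatibility — zero rotation at each built-in end:
  3.933 M_A + 1.967 M_B = 1801
  1.967 M_A + 3.933 M_B = 1479
Solving the pair gives M_A = 359.7 kip·ft and M_B = 196.2 kip·ft (hogging).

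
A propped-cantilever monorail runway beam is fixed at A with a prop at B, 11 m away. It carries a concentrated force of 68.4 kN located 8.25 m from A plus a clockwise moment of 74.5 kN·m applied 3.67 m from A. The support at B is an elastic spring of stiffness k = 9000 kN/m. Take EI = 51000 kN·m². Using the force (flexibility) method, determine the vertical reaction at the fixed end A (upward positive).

Take the reaction at B as the redundant and release it; the primary structure is a cantilever fixed at A.
Free-end deflection of the primary structure under the applied loading (downward +):
  point load 68.4 at a = 8.25: Pa²(3L − a)/(6EI) = 19204/EI
  clockwise couple 74.5 at a = 3.67: M₀a(2L − a)/(2EI) = 2506/EI
  δ_0 = 21710/EI
Tip deflection under a unit load at B: L³/(3EI) = 443.7/EI.
With EI = 51000 kN·m²: δ_0 = 0.42568 m and δ_{BB} = 0.008699 m/kN.
Compatibility — the spring shortens by R_B/k under the reaction it provides: δ_0 − R_B·δ_{BB} = R_B/k. With 1/k = 0.000111 m/kN, R_B = δ_0 / (δ_{BB} + 1/k) = 0.42568 / (0.008699 + 0.000111) = 48.32 kN.
Vertical equilibrium: R_A = ΣP − R_B = 68.4 − 48.32 = 20.08 kN.

R_A = 20.08 kN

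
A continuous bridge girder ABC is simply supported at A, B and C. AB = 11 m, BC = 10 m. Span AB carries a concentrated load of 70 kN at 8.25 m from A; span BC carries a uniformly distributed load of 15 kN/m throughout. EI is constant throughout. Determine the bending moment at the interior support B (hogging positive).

Release continuity at B by inserting a hinge; the redundant is the internal moment M_B. The primary structure is two simply-supported spans AB and BC.
Discontinuity in slope at B on the released structure — sum the simple-span end rotations:
  span AB: point load 70 at a = 8.25: Pab(L + a)/(6LEI) = 463.2/EI
  span BC: UDL 15: wL³/(24EI) = 625/EI
  relative rotation θ_0 = (463.2 + 625)/EI = 1088/EI
A unit hogging moment at B produces rotation L₁/(3EI) + L₂/(3EI) = 7/EI.
Compatibility: M_B·(L₁+L₂)/(3EI) = θ_0, giving M_B = 155.5 kN·m (hogging).

M_B = 155.5 kN·m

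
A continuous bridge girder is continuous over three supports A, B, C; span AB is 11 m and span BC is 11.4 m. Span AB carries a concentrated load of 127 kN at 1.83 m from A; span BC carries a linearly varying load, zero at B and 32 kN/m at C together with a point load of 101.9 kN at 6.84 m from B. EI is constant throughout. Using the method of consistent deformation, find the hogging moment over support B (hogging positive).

M_B = 278.3 kN·m

Release continuity at B by inserting a hinge; the redundant is the internal moment M_B. The primary structure is two simply-supported spans AB and BC.
Discontinuity in slope at B on the released structure — sum the simple-span end rotations:
  span AB: point load 127 at a = 1.83: Pab(L + a)/(6LEI) = 414.3/EI
  span BC: triangular load, peak 32: 7w₀L³/(360EI) = 921.8/EI
  span BC: point load 101.9 at a = 6.84: Pab(L + b)/(6LEI) = 741.6/EI
  relative rotation θ_0 = (414.3 + 1663)/EI = 2078/EI
A unit hogging moment at B produces rotation L₁/(3EI) + L₂/(3EI) = 7.467/EI.
Slope continuity at B: θ_0 = M_B·7.467/EI, so M_B = 2078/7.467 = 278.3 kN·m (hogging).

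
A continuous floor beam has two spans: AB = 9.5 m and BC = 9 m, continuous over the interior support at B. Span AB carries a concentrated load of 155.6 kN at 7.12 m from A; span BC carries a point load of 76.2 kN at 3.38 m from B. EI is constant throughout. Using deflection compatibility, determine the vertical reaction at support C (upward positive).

R_C = 7.704 kN

Insert a hinge at B; M_B is the redundant, and each span becomes simply supported.
Discontinuity in slope at B on the released structure — sum the simple-span end rotations:
  span AB: point load 155.6 at a = 7.12: Pab(L + a)/(6LEI) = 768.8/EI
  span BC: point load 76.2 at a = 3.38: Pab(L + b)/(6LEI) = 391.9/EI
  relative rotation θ_0 = (768.8 + 391.9)/EI = 1161/EI
A unit hogging moment at B produces rotation L₁/(3EI) + L₂/(3EI) = 6.167/EI.
Slope continuity at B: θ_0 = M_B·6.167/EI, so M_B = 1161/6.167 = 188.2 kN·m (hogging).
Span BC, ΣM about C: R_B^{BC}·9 = 428.2 + 188.2, so R_B^{BC} = 68.5 kN and R_C = 76.2 − 68.5 = 7.704 kN.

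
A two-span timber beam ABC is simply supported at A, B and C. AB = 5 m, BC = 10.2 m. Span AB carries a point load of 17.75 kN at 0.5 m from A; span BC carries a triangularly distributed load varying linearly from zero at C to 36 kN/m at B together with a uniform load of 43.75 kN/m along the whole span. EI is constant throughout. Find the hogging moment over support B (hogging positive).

M_B = 550.8 kN·m

Release continuity at B by inserting a hinge; the redundant is the internal moment M_B. The primary structure is two simply-supported spans AB and BC.
Discontinuity in slope at B on the released structure — sum the simple-span end rotations:
  span AB: point load 17.75 at a = 0.5: Pab(L + a)/(6LEI) = 7.322/EI
  span BC: triangular load, peak 36: w₀L³/(45EI) = 849/EI
  span BC: UDL 43.75: wL³/(24EI) = 1934/EI
  relative rotation θ_0 = (7.322 + 2783)/EI = 2791/EI
A unit hogging moment at B produces rotation L₁/(3EI) + L₂/(3EI) = 5.067/EI.
Slope continuity at B: θ_0 = M_B·5.067/EI, so M_B = 2791/5.067 = 550.8 kN·m (hogging).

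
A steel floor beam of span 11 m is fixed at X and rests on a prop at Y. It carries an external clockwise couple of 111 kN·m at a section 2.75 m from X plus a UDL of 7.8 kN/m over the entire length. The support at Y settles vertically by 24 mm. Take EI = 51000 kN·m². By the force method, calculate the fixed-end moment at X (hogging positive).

M_X = 186.5 kN·m

Take the reaction at Y as the redundant and release it; the primary structure is a cantilever fixed at X.
Free-end deflection of the primary structure under the applied loading (downward +):
  clockwise couple 111 at a = 2.75: M₀a(2L − a)/(2EI) = 2938/EI
  UDL 7.8: wL⁴/(8EI) = 14275/EI
  δ_0 = 17213/EI
Flexibility coefficient — unit upward force at Y: δ_{YY} = L³/(3EI) = 443.7/EI.
With EI = 51000 kN·m²: δ_0 = 0.33751 m and δ_{YY} = 0.008699 m/kN.
Compatibility — the beam at Y must follow the support down by 0.024 m: δ_0 − R_Y·δ_{YY} = 0.024, so R_Y = (0.33751 − 0.024)/0.008699 = 36.04 kN.
Moment equilibrium about X: M_X = Σ(load moments about X) − R_Y·L = 582.9 − 36.04×11 = 186.5 kN·m.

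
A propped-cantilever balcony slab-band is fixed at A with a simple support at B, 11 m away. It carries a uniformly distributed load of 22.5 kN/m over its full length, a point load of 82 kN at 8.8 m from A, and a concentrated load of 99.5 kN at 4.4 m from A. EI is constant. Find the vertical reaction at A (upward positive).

Release the roller at B. Primary structure: cantilever fixed at A.
Primary-structure tip deflection at B by superposition:
  UDL 22.5: wL⁴/(8EI) = 41178/EI
  point load 82 at a = 8.8: Pa²(3L − a)/(6EI) = 25612/EI
  point load 99.5 at a = 4.4: Pa²(3L − a)/(6EI) = 9182/EI
  δ_0 = 75972/EI
Tip deflection under a unit load at B: L³/(3EI) = 443.7/EI.
The prop prevents deflection at B: R_B = δ_0/δ_{BB} = 75972/443.7 = 171.2 kN.
Vertical equilibrium: R_A = ΣP − R_B = 429 − 171.2 = 257.8 kN.

R_A = 257.8 kN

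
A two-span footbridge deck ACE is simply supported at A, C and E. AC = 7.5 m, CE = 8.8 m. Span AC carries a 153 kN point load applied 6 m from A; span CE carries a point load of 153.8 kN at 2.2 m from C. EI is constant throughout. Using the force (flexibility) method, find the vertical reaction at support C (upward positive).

Take M_C as the redundant. Released structure: two simple spans AC and CE with a hinge at C.
End slopes at the hinge C, treating each span as simply supported:
  span AC: point load 153 at a = 6: Pab(L + a)/(6LEI) = 413.1/EI
  span CE: point load 153.8 at a = 2.2: Pab(L + b)/(6LEI) = 651.3/EI
  relative rotation θ_0 = (413.1 + 651.3)/EI = 1064/EI
A unit hogging moment at C produces rotation L₁/(3EI) + L₂/(3EI) = 5.433/EI.
Slope continuity at C: θ_0 = M_C·5.433/EI, so M_C = 1064/5.433 = 195.9 kN·m (hogging).
Span AC, ΣM about A with M_C applied at C: R_C^{AC}·7.5 = 918 + 195.9, so R_C^{AC} = 148.5 kN and R_A = 153 − 148.5 = 4.479 kN.
Span CE, ΣM about E: R_C^{CE}·8.8 = 1015 + 195.9, so R_C^{CE} = 137.6 kN and R_E = 153.8 − 137.6 = 16.19 kN.
R_C = 148.5 + 137.6 = 286.1 kN.

R_C = 286.1 kN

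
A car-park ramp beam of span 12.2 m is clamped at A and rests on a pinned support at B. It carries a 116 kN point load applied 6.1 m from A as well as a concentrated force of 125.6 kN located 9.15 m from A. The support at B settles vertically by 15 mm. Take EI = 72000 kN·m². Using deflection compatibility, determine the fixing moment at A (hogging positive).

M_A = 466.7 kN·m

Release the roller at B. Primary structure: cantilever fixed at A.
Downward deflection at the released point B due to the loads:
  point load 116 at a = 6.1: Pa²(3L − a)/(6EI) = 21941/EI
  point load 125.6 at a = 9.15: Pa²(3L − a)/(6EI) = 48109/EI
  δ_0 = 70050/EI
Tip deflection under a unit load at B: L³/(3EI) = 605.3/EI.
With EI = 72000 kN·m²: δ_0 = 0.97292 m and δ_{BB} = 0.008407 m/kN.
Compatibility — the beam at B must follow the support down by 0.015 m: δ_0 − R_B·δ_{BB} = 0.015, so R_B = (0.97292 − 0.015)/0.008407 = 113.9 kN.
Moment equilibrium about A: M_A = Σ(load moments about A) − R_B·L = 1857 − 113.9×12.2 = 466.7 kN·m.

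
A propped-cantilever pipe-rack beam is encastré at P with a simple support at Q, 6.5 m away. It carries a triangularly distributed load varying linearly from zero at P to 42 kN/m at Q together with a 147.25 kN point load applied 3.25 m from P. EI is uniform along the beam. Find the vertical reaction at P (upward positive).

R_P = 162.7 kN

Take the reaction at Q as the redundant and release it; the primary structure is a cantilever fixed at P.
Free-end deflection of the primary structure under the applied loading (downward +):
  triangular load, peak 42 at the free end: 11w₀L⁴/(120EI) = 6872/EI
  point load 147.25 at a = 3.25: Pa²(3L − a)/(6EI) = 4212/EI
  δ_0 = 11085/EI
Tip deflection under a unit load at Q: L³/(3EI) = 91.54/EI.
The prop prevents deflection at Q: R_Q = δ_0/δ_{QQ} = 11085/91.54 = 121.1 kN.
Vertical equilibrium: R_P = ΣP − R_Q = 283.8 − 121.1 = 162.7 kN.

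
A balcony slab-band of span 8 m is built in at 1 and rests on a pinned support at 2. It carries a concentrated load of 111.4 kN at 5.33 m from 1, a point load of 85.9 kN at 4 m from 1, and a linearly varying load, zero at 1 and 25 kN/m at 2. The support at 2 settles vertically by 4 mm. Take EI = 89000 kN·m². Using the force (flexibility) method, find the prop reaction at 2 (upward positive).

Release the roller at 2. Primary structure: cantilever fixed at 1.
Deflection at 2 on the released cantilever, summing each load's contribution:
  point load 111.4 at a = 5.33: Pa²(3L − a)/(6EI) = 9848/EI
  point load 85.9 at a = 4: Pa²(3L − a)/(6EI) = 4581/EI
  triangular load, peak 25 at the free end: 11w₀L⁴/(120EI) = 9387/EI
  δ_0 = 23816/EI
Tip deflection under a unit load at 2: L³/(3EI) = 170.7/EI.
With EI = 89000 kN·m²: δ_0 = 0.26759 m and δ_{22} = 0.001918 m/kN.
Compatibility — the beam at 2 must follow the support down by 0.004 m: δ_0 − R_2·δ_{22} = 0.004, so R_2 = (0.26759 − 0.004)/0.001918 = 137.5 kN.

R_2 = 137.5 kN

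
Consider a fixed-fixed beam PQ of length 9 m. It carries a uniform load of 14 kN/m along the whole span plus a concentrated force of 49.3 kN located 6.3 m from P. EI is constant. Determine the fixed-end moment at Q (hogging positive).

Release both end moments; the primary structure is a simply-supported span PQ with redundants M_P and M_Q.
End rotations of the released simple span under the applied load (×1/EI):
  at P: UDL 14: wL³/(24EI) = 425.2/EI
  at Q: UDL 14: wL³/(24EI) = 425.2/EI
  at P: point load 49.3 at a = 6.3: Pab(L + b)/(6LEI) = 181.7/EI
  at Q: point load 49.3 at a = 6.3: Pab(L + a)/(6LEI) = 237.6/EI
  θ_P0 = 606.9/EI,  θ_Q0 = 662.9/EI
Flexibility coefficients: a unit moment at one end gives L/(3EI) there and L/(6EI) at the far end, so f₁₁ = f₂₂ = 3/EI and f₁₂ = f₂₁ = 1.5/EI.
Compatibility — zero rotation at each built-in end:
  3 M_P + 1.5 M_Q = 606.9
  1.5 M_P + 3 M_Q = 662.9
Solving the pair gives M_P = 122.5 kN·m and M_Q = 159.7 kN·m (hogging).

M_Q = 159.7 kN·m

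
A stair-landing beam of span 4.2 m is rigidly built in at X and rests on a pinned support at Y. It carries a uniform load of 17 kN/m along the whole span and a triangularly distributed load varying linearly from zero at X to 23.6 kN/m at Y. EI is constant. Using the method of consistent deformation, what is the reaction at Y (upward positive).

Release the roller at Y. Primary structure: cantilever fixed at X.
Deflection at Y on the released cantilever, summing each load's contribution:
  UDL 17: wL⁴/(8EI) = 661.2/EI
  triangular load, peak 23.6 at the free end: 11w₀L⁴/(120EI) = 673.2/EI
  δ_0 = 1334/EI
Tip deflection under a unit load at Y: L³/(3EI) = 24.7/EI.
Compatibility at Y: δ_0 − R_Y·δ_{YY} = 0, so R_Y = 1334/24.7 = 54.03 kN.

R_Y = 54.03 kN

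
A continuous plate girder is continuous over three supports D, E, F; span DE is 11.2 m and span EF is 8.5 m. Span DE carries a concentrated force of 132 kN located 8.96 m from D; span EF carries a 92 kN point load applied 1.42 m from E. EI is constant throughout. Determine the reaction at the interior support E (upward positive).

Take M_E as the redundant. Released structure: two simple spans DE and EF with a hinge at E.
Rotations at E on the released spans (each span's end-slope, ×1/EI):
  span DE: point load 132 at a = 8.96: Pab(L + a)/(6LEI) = 794.8/EI
  span EF: point load 92 at a = 1.42: Pab(L + b)/(6LEI) = 282.6/EI
  relative rotation θ_0 = (794.8 + 282.6)/EI = 1077/EI
A unit hogging moment at E produces rotation L₁/(3EI) + L₂/(3EI) = 6.567/EI.
Compatibility: M_E·(L₁+L₂)/(3EI) = θ_0, giving M_E = 164.1 kN·m (hogging).
Span DE, ΣM about D with M_E applied at E: R_E^{DE}·11.2 = 1183 + 164.1, so R_E^{DE} = 120.2 kN and R_D = 132 − 120.2 = 11.75 kN.
Span EF, ΣM about F: R_E^{EF}·8.5 = 651.4 + 164.1, so R_E^{EF} = 95.93 kN and R_F = 92 − 95.93 = -3.932 kN.
R_E = 120.2 + 95.93 = 216.2 kN.

R_E = 216.2 kN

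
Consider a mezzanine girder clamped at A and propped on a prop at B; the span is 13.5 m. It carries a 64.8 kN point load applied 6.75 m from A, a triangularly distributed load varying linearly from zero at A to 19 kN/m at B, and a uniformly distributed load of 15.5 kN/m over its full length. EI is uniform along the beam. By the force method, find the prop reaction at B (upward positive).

Remove the prop at B; the released (primary) structure is a cantilever built in at A.
Deflection at B on the released cantilever, summing each load's contribution:
  point load 64.8 at a = 6.75: Pa²(3L − a)/(6EI) = 16608/EI
  triangular load, peak 19 at the free end: 11w₀L⁴/(120EI) = 57850/EI
  UDL 15.5: wL⁴/(8EI) = 64354/EI
  δ_0 = 138811/EI
Flexibility coefficient — unit upward force at B: δ_{BB} = L³/(3EI) = 820.1/EI.
Compatibility at B: δ_0 − R_B·δ_{BB} = 0, so R_B = 138811/820.1 = 169.3 kN.

R_B = 169.3 kN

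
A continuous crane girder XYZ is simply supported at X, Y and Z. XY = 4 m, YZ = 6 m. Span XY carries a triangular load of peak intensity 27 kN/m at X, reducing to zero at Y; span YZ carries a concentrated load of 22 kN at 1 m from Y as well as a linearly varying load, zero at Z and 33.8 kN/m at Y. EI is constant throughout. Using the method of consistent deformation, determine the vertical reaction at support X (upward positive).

R_X = 18.79 kN

Release continuity at Y by inserting a hinge; the redundant is the internal moment M_Y. The primary structure is two simply-supported spans XY and YZ.
End slopes at the hinge Y, treating each span as simply supported:
  span XY: triangular load, peak 27: 7w₀L³/(360EI) = 33.6/EI
  span YZ: point load 22 at a = 1: Pab(L + b)/(6LEI) = 33.61/EI
  span YZ: triangular load, peak 33.8: w₀L³/(45EI) = 162.2/EI
  relative rotation θ_0 = (33.6 + 195.9)/EI = 229.5/EI
A unit hogging moment at Y produces rotation L₁/(3EI) + L₂/(3EI) = 3.333/EI.
Slope continuity at Y: θ_0 = M_Y·3.333/EI, so M_Y = 229.5/3.333 = 68.84 kN·m (hogging).
Span XY, ΣM about X with M_Y applied at Y: R_Y^{XY}·4 = 72 + 68.84, so R_Y^{XY} = 35.21 kN and R_X = 54 − 35.21 = 18.79 kN.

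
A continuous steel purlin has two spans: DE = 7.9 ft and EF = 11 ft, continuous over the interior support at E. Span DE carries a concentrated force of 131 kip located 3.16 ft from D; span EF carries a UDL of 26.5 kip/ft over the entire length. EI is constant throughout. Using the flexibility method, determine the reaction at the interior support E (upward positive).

Release continuity at E by inserting a hinge; the redundant is the internal moment M_E. The primary structure is two simply-supported spans DE and EF.
Discontinuity in slope at E on the released structure — sum the simple-span end rotations:
  span DE: point load 131 at a = 3.16: Pab(L + a)/(6LEI) = 457.8/EI
  span EF: UDL 26.5: wL³/(24EI) = 1470/EI
  relative rotation θ_0 = (457.8 + 1470)/EI = 1927/EI
A unit hogging moment at E produces rotation L₁/(3EI) + L₂/(3EI) = 6.3/EI.
Compatibility: M_E·(L₁+L₂)/(3EI) = θ_0, giving M_E = 306 kip·ft (hogging).
Span DE, ΣM about D with M_E applied at E: R_E^{DE}·7.9 = 414 + 306, so R_E^{DE} = 91.13 kip and R_D = 131 − 91.13 = 39.87 kip.
Span EF, ΣM about F: R_E^{EF}·11 = 1603 + 306, so R_E^{EF} = 173.6 kip and R_F = 291.5 − 173.6 = 117.9 kip.
R_E = 91.13 + 173.6 = 264.7 kip.

R_E = 264.7 kip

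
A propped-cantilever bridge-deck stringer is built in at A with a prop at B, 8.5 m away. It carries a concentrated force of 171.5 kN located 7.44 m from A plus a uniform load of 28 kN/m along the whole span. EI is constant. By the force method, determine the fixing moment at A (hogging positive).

Take the reaction at B as the redundant and release it; the primary structure is a cantilever fixed at A.
Free-end deflection of the primary structure under the applied loading (downward +):
  point load 171.5 at a = 7.44: Pa²(3L − a)/(6EI) = 28574/EI
  UDL 28: wL⁴/(8EI) = 18270/EI
  δ_0 = 46845/EI
Tip deflection under a unit load at B: L³/(3EI) = 204.7/EI.
Compatibility at B: δ_0 − R_B·δ_{BB} = 0, so R_B = 46845/204.7 = 228.8 kN.
Moment equilibrium about A: M_A = Σ(load moments about A) − R_B·L = 2287 − 228.8×8.5 = 342.4 kN·m.

M_A = 342.4 kN·m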